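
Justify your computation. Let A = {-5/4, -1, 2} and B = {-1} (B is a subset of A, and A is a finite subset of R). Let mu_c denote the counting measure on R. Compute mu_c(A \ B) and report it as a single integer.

Counting measure assigns mu_c(E) = |E| (number of elements) when E is finite. For B subset A, A \ B is the set of elements of A not in B, so |A \ B| = |A| - |B|.
|A| = 3, |B| = 1, so mu_c(A \ B) = 3 - 1 = 2.

2


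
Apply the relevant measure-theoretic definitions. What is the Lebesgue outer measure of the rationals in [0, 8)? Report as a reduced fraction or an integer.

Q cap [0, 8) is countable; list its elements as q_1, q_2, ... . Fix eps > 0 and cover the k-th point by an interval of length eps * 2^(-k). The cover has total length eps * sum_{k>=1} 2^(-k) = eps, so by definition of outer measure m*(Q cap [0, 8)) <= eps. Since eps was arbitrary and m* >= 0, the outer measure is 0.

0


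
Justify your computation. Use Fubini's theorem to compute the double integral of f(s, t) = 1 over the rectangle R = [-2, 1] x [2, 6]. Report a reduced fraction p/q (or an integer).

f(s, t) is a tensor product of a function of s and a function of t, and both factors are bounded continuous (hence Lebesgue integrable) on the rectangle, so Fubini's theorem applies:
  integral_R f d(m x m) = (integral_a1^b1 1 ds) * (integral_a2^b2 1 dt).
Inner integral in s: integral_{-2}^{1} 1 ds = (1^1 - (-2)^1)/1
  = 3.
Inner integral in t: integral_{2}^{6} 1 dt = (6^1 - 2^1)/1
  = 4.
Product: (3) * (4) = 12.

12


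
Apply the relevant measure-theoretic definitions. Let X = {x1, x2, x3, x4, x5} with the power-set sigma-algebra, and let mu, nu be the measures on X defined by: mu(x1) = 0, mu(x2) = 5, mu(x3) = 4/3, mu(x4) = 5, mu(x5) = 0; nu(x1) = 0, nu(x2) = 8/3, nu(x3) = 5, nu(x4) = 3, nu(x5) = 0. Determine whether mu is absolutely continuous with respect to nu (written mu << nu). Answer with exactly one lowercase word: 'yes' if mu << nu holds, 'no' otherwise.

mu << nu means: every nu-null measurable set is also mu-null; equivalently, for every atom x, if nu({x}) = 0 then mu({x}) = 0.
Checking each atom:
  x1: nu = 0, mu = 0 -> consistent with mu << nu.
  x2: nu = 8/3 > 0 -> no constraint.
  x3: nu = 5 > 0 -> no constraint.
  x4: nu = 3 > 0 -> no constraint.
  x5: nu = 0, mu = 0 -> consistent with mu << nu.
No atom violates the condition. Therefore mu << nu.

yes


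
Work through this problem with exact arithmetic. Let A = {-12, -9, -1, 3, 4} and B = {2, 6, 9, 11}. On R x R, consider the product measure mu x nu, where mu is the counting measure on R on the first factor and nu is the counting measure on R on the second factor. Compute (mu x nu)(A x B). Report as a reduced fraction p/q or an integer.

For a measurable rectangle A x B, the product measure satisfies
  (mu x nu)(A x B) = mu(A) * nu(B).
  mu(A) = 5.
  nu(B) = 4.
  (mu x nu)(A x B) = 5 * 4 = 20.

20


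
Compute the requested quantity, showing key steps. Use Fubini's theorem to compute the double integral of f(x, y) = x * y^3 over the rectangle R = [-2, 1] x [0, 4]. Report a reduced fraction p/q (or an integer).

f(x, y) is a tensor product of a function of x and a function of y, and both factors are bounded continuous (hence Lebesgue integrable) on the rectangle, so Fubini's theorem applies:
  integral_R f d(m x m) = (integral_a1^b1 x dx) * (integral_a2^b2 y^3 dy).
Inner integral in x: integral_{-2}^{1} x dx = (1^2 - (-2)^2)/2
  = -3/2.
Inner integral in y: integral_{0}^{4} y^3 dy = (4^4 - 0^4)/4
  = 64.
Product: (-3/2) * (64) = -96.

-96


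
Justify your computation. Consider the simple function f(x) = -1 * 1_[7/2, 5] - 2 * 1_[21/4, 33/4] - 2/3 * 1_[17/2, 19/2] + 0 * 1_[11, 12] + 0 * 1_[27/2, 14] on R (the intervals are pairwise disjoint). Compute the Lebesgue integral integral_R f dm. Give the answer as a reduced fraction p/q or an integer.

For a simple function f = sum_i c_i * 1_{A_i} with disjoint A_i,
  integral f dm = sum_i c_i * m(A_i).
Lengths of the A_i:
  m(A_1) = 5 - 7/2 = 3/2.
  m(A_2) = 33/4 - 21/4 = 3.
  m(A_3) = 19/2 - 17/2 = 1.
  m(A_4) = 12 - 11 = 1.
  m(A_5) = 14 - 27/2 = 1/2.
Contributions c_i * m(A_i):
  (-1) * (3/2) = -3/2.
  (-2) * (3) = -6.
  (-2/3) * (1) = -2/3.
  (0) * (1) = 0.
  (0) * (1/2) = 0.
Total: -3/2 - 6 - 2/3 + 0 + 0 = -49/6.

-49/6


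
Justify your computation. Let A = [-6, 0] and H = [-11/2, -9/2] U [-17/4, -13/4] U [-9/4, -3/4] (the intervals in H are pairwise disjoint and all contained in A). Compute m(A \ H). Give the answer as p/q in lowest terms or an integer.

The ambient interval has length m(A) = 0 - (-6) = 6.
Since the holes are disjoint and sit inside A, by finite additivity
  m(H) = sum_i (b_i - a_i), and m(A \ H) = m(A) - m(H).
Computing the hole measures:
  m(H_1) = -9/2 - (-11/2) = 1.
  m(H_2) = -13/4 - (-17/4) = 1.
  m(H_3) = -3/4 - (-9/4) = 3/2.
Summed: m(H) = 1 + 1 + 3/2 = 7/2.
So m(A \ H) = 6 - 7/2 = 5/2.

5/2


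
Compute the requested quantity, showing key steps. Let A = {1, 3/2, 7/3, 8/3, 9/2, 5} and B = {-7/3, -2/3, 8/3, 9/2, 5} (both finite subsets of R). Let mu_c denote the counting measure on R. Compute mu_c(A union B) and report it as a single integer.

Counting measure on a finite set equals cardinality. By inclusion-exclusion, |A union B| = |A| + |B| - |A cap B|.
|A| = 6, |B| = 5, |A cap B| = 3.
So mu_c(A union B) = 6 + 5 - 3 = 8.

8


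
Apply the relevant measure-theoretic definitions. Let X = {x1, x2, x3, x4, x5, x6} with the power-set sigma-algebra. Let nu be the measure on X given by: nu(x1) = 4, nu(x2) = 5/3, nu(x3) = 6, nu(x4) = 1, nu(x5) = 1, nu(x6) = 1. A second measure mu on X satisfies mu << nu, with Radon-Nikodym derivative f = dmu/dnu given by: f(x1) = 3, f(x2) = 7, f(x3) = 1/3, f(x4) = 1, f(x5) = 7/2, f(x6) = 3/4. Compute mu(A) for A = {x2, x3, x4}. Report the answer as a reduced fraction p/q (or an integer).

By the defining property of the Radon-Nikodym derivative, for every measurable set A,
  mu(A) = integral_A f dnu.
Since nu is a discrete measure concentrated on the atoms of X, the integral over A reduces to the sum
  mu(A) = sum_{x in A} f(x) * nu({x}).
Computing each term:
  x2: f(x2) * nu(x2) = 7 * 5/3 = 35/3.
  x3: f(x3) * nu(x3) = 1/3 * 6 = 2.
  x4: f(x4) * nu(x4) = 1 * 1 = 1.
Summing: mu(A) = 35/3 + 2 + 1 = 44/3.

44/3


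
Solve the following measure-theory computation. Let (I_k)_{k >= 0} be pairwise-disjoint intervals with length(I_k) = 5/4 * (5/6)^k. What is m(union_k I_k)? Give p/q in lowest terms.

By countable additivity of the Lebesgue measure on pairwise disjoint measurable sets,
  m(union_{k >= 0} I_k) = sum_{k >= 0} m(I_k) = sum_{k >= 0} a * r^k,
  with a = 5/4 and r = 5/6.
Since 0 < r = 5/6 < 1, the geometric series converges:
  sum_{k >= 0} a * r^k = a / (1 - r).
  = 5/4 / (1 - 5/6)
  = 5/4 / (1/6)
  = 15/2.

15/2


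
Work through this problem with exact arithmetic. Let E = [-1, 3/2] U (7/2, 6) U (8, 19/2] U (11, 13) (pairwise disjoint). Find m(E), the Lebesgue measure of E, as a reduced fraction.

For pairwise disjoint intervals, m(union_i I_i) = sum_i m(I_i),
and m is invariant under swapping open/closed endpoints (single points have measure 0).
So m(E) = sum_i (b_i - a_i).
  I_1 has length 3/2 - (-1) = 5/2.
  I_2 has length 6 - 7/2 = 5/2.
  I_3 has length 19/2 - 8 = 3/2.
  I_4 has length 13 - 11 = 2.
Summing:
  m(E) = 5/2 + 5/2 + 3/2 + 2 = 17/2.

17/2


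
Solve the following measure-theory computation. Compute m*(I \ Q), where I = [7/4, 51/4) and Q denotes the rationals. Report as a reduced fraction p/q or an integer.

The interval I = [7/4, 51/4) has m(I) = 51/4 - 7/4 = 11 (endpoints are measure-zero, so open/closed/half-open agree). Write I = (I cap Q) u (I \ Q). The rationals in I are countable, so m*(I cap Q) = 0 (cover each rational by intervals whose total length is arbitrarily small). By countable subadditivity m*(I) <= m*(I cap Q) + m*(I \ Q), hence m*(I \ Q) >= m(I) = 11. The reverse inequality m*(I \ Q) <= m*(I) = 11 is trivial since (I \ Q) is a subset of I. Therefore m*(I \ Q) = 11.

11


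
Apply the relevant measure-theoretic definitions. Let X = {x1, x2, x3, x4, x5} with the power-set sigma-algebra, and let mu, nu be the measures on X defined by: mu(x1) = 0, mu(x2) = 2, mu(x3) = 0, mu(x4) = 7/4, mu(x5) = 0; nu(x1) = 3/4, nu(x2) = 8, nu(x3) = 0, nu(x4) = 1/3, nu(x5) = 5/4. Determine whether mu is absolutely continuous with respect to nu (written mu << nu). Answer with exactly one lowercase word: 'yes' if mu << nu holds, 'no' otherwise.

mu << nu means: every nu-null measurable set is also mu-null; equivalently, for every atom x, if nu({x}) = 0 then mu({x}) = 0.
Checking each atom:
  x1: nu = 3/4 > 0 -> no constraint.
  x2: nu = 8 > 0 -> no constraint.
  x3: nu = 0, mu = 0 -> consistent with mu << nu.
  x4: nu = 1/3 > 0 -> no constraint.
  x5: nu = 5/4 > 0 -> no constraint.
No atom violates the condition. Therefore mu << nu.

yes


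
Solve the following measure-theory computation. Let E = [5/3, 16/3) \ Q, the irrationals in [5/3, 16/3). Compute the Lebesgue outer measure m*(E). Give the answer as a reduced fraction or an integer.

The interval I = [5/3, 16/3) has m(I) = 16/3 - 5/3 = 11/3 (endpoints are measure-zero, so open/closed/half-open agree). Write I = (I cap Q) u (I \ Q). The rationals in I are countable, so m*(I cap Q) = 0 (cover each rational by intervals whose total length is arbitrarily small). By countable subadditivity m*(I) <= m*(I cap Q) + m*(I \ Q), hence m*(I \ Q) >= m(I) = 11/3. The reverse inequality m*(I \ Q) <= m*(I) = 11/3 is trivial since (I \ Q) is a subset of I. Therefore m*(I \ Q) = 11/3.

11/3


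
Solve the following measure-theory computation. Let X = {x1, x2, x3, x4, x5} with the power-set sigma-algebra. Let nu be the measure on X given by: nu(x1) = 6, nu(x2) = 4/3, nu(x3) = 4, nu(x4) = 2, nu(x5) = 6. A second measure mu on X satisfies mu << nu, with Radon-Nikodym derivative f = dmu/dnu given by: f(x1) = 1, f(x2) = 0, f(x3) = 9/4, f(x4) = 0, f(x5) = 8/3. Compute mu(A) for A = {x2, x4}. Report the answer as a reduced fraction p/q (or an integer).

By the defining property of the Radon-Nikodym derivative, for every measurable set A,
  mu(A) = integral_A f dnu.
Since nu is a discrete measure concentrated on the atoms of X, the integral over A reduces to the sum
  mu(A) = sum_{x in A} f(x) * nu({x}).
Computing each term:
  x2: f(x2) * nu(x2) = 0 * 4/3 = 0.
  x4: f(x4) * nu(x4) = 0 * 2 = 0.
Summing: mu(A) = 0 + 0 = 0.

0


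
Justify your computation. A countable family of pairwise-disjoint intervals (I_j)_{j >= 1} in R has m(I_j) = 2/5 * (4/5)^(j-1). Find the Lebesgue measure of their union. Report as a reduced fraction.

By countable additivity of the Lebesgue measure on pairwise disjoint measurable sets,
  m(union_{j >= 1} I_j) = sum_{j >= 1} m(I_j) = sum_{j >= 1} a * r^(j-1),
  with a = 2/5 and r = 4/5.
Since 0 < r = 4/5 < 1, the geometric series converges:
  sum_{j >= 1} a * r^(j-1) = a / (1 - r).
  = 2/5 / (1 - 4/5)
  = 2/5 / (1/5)
  = 2.

2


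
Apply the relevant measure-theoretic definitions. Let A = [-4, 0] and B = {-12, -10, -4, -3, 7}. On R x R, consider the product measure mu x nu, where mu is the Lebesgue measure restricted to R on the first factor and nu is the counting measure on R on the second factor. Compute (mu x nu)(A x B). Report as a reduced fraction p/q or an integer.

For a measurable rectangle A x B, the product measure satisfies
  (mu x nu)(A x B) = mu(A) * nu(B).
  mu(A) = 4.
  nu(B) = 5.
  (mu x nu)(A x B) = 4 * 5 = 20.

20


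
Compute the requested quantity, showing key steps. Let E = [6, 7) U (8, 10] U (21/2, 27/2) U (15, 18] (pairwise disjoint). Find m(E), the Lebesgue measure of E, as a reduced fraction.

For pairwise disjoint intervals, m(union_i I_i) = sum_i m(I_i),
and m is invariant under swapping open/closed endpoints (single points have measure 0).
So m(E) = sum_i (b_i - a_i).
  I_1 has length 7 - 6 = 1.
  I_2 has length 10 - 8 = 2.
  I_3 has length 27/2 - 21/2 = 3.
  I_4 has length 18 - 15 = 3.
Summing:
  m(E) = 1 + 2 + 3 + 3 = 9.

9


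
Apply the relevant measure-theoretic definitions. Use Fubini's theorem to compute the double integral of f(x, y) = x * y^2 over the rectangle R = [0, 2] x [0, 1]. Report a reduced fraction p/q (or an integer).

f(x, y) is a tensor product of a function of x and a function of y, and both factors are bounded continuous (hence Lebesgue integrable) on the rectangle, so Fubini's theorem applies:
  integral_R f d(m x m) = (integral_a1^b1 x dx) * (integral_a2^b2 y^2 dy).
Inner integral in x: integral_{0}^{2} x dx = (2^2 - 0^2)/2
  = 2.
Inner integral in y: integral_{0}^{1} y^2 dy = (1^3 - 0^3)/3
  = 1/3.
Product: (2) * (1/3) = 2/3.

2/3


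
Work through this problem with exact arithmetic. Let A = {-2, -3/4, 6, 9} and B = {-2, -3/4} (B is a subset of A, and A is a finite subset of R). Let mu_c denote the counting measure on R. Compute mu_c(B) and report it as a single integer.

Counting measure assigns mu_c(E) = |E| (number of elements) when E is finite.
B has 2 element(s), so mu_c(B) = 2.

2


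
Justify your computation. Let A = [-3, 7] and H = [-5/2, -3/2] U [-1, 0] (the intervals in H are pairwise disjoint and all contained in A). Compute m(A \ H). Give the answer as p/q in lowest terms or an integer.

The ambient interval has length m(A) = 7 - (-3) = 10.
Since the holes are disjoint and sit inside A, by finite additivity
  m(H) = sum_i (b_i - a_i), and m(A \ H) = m(A) - m(H).
Computing the hole measures:
  m(H_1) = -3/2 - (-5/2) = 1.
  m(H_2) = 0 - (-1) = 1.
Summed: m(H) = 1 + 1 = 2.
So m(A \ H) = 10 - 2 = 8.

8


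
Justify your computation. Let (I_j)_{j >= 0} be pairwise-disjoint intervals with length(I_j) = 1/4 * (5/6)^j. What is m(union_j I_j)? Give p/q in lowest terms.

By countable additivity of the Lebesgue measure on pairwise disjoint measurable sets,
  m(union_{j >= 0} I_j) = sum_{j >= 0} m(I_j) = sum_{j >= 0} a * r^j,
  with a = 1/4 and r = 5/6.
Since 0 < r = 5/6 < 1, the geometric series converges:
  sum_{j >= 0} a * r^j = a / (1 - r).
  = 1/4 / (1 - 5/6)
  = 1/4 / (1/6)
  = 3/2.

3/2


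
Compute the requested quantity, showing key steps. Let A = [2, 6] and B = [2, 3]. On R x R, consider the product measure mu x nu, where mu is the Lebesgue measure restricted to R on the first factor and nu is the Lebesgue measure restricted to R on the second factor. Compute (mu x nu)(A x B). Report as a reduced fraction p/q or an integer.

For a measurable rectangle A x B, the product measure satisfies
  (mu x nu)(A x B) = mu(A) * nu(B).
  mu(A) = 4.
  nu(B) = 1.
  (mu x nu)(A x B) = 4 * 1 = 4.

4


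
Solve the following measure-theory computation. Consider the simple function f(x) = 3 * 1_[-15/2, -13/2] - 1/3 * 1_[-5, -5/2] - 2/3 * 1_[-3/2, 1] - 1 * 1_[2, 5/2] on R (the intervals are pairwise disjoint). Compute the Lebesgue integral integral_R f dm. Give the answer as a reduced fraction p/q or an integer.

For a simple function f = sum_i c_i * 1_{A_i} with disjoint A_i,
  integral f dm = sum_i c_i * m(A_i).
Lengths of the A_i:
  m(A_1) = -13/2 - (-15/2) = 1.
  m(A_2) = -5/2 - (-5) = 5/2.
  m(A_3) = 1 - (-3/2) = 5/2.
  m(A_4) = 5/2 - 2 = 1/2.
Contributions c_i * m(A_i):
  (3) * (1) = 3.
  (-1/3) * (5/2) = -5/6.
  (-2/3) * (5/2) = -5/3.
  (-1) * (1/2) = -1/2.
Total: 3 - 5/6 - 5/3 - 1/2 = 0.

0


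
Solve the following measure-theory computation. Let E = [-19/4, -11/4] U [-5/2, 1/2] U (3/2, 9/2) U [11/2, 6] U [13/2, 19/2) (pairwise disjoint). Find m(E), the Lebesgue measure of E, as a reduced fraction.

For pairwise disjoint intervals, m(union_i I_i) = sum_i m(I_i),
and m is invariant under swapping open/closed endpoints (single points have measure 0).
So m(E) = sum_i (b_i - a_i).
  I_1 has length -11/4 - (-19/4) = 2.
  I_2 has length 1/2 - (-5/2) = 3.
  I_3 has length 9/2 - 3/2 = 3.
  I_4 has length 6 - 11/2 = 1/2.
  I_5 has length 19/2 - 13/2 = 3.
Summing:
  m(E) = 2 + 3 + 3 + 1/2 + 3 = 23/2.

23/2


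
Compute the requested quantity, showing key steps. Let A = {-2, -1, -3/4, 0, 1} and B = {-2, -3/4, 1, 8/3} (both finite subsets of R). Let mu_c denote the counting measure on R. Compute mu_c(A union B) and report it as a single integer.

Counting measure on a finite set equals cardinality. By inclusion-exclusion, |A union B| = |A| + |B| - |A cap B|.
|A| = 5, |B| = 4, |A cap B| = 3.
So mu_c(A union B) = 5 + 4 - 3 = 6.

6


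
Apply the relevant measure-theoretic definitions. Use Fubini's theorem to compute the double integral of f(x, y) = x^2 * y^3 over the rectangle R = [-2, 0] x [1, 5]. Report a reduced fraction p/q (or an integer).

f(x, y) is a tensor product of a function of x and a function of y, and both factors are bounded continuous (hence Lebesgue integrable) on the rectangle, so Fubini's theorem applies:
  integral_R f d(m x m) = (integral_a1^b1 x^2 dx) * (integral_a2^b2 y^3 dy).
Inner integral in x: integral_{-2}^{0} x^2 dx = (0^3 - (-2)^3)/3
  = 8/3.
Inner integral in y: integral_{1}^{5} y^3 dy = (5^4 - 1^4)/4
  = 156.
Product: (8/3) * (156) = 416.

416


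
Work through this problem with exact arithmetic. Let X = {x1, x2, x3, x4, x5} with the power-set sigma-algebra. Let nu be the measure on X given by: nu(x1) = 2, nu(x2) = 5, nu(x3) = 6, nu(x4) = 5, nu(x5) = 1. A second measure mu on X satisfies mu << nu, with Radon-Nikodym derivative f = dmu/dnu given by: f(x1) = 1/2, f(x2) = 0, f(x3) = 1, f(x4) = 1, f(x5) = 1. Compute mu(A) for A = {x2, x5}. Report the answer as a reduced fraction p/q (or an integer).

By the defining property of the Radon-Nikodym derivative, for every measurable set A,
  mu(A) = integral_A f dnu.
Since nu is a discrete measure concentrated on the atoms of X, the integral over A reduces to the sum
  mu(A) = sum_{x in A} f(x) * nu({x}).
Computing each term:
  x2: f(x2) * nu(x2) = 0 * 5 = 0.
  x5: f(x5) * nu(x5) = 1 * 1 = 1.
Summing: mu(A) = 0 + 1 = 1.

1


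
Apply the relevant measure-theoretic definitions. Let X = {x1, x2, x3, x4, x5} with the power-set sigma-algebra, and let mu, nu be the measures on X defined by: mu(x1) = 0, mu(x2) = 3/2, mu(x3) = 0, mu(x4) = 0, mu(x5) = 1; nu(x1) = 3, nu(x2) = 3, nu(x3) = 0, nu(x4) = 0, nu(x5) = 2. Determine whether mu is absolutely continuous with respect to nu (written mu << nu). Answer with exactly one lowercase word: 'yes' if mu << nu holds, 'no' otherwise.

mu << nu means: every nu-null measurable set is also mu-null; equivalently, for every atom x, if nu({x}) = 0 then mu({x}) = 0.
Checking each atom:
  x1: nu = 3 > 0 -> no constraint.
  x2: nu = 3 > 0 -> no constraint.
  x3: nu = 0, mu = 0 -> consistent with mu << nu.
  x4: nu = 0, mu = 0 -> consistent with mu << nu.
  x5: nu = 2 > 0 -> no constraint.
No atom violates the condition. Therefore mu << nu.

yes


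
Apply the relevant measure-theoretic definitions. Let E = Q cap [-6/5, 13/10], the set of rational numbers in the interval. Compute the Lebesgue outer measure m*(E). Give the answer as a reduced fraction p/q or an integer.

E = Q cap [-6/5, 13/10] is a subset of Q, which is countable. Enumerate Q = {q_1, q_2, ...}; for any eps > 0, cover q_k by the open interval (q_k - eps/2^(k+1), q_k + eps/2^(k+1)), of length eps/2^k. The total cover length is sum_{k>=1} eps/2^k = eps. Hence m*(E) <= m*(Q) <= eps for every eps > 0, and since outer measure is non-negative, m*(E) = 0.

0


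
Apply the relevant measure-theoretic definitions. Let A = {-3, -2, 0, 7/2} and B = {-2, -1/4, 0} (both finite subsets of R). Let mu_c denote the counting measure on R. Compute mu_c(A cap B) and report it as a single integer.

Counting measure on a finite set equals cardinality. mu_c(A cap B) = |A cap B| (elements appearing in both).
Enumerating the elements of A that also lie in B gives 2 element(s).
So mu_c(A cap B) = 2.

2


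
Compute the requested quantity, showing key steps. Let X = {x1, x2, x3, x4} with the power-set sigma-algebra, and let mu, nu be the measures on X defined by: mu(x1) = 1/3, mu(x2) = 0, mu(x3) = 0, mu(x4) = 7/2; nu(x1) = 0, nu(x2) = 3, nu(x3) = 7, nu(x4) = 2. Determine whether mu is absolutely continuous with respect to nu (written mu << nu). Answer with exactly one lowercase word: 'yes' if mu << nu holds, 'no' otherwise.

mu << nu means: every nu-null measurable set is also mu-null; equivalently, for every atom x, if nu({x}) = 0 then mu({x}) = 0.
Checking each atom:
  x1: nu = 0, mu = 1/3 > 0 -> violates mu << nu.
  x2: nu = 3 > 0 -> no constraint.
  x3: nu = 7 > 0 -> no constraint.
  x4: nu = 2 > 0 -> no constraint.
The atom(s) x1 violate the condition (nu = 0 but mu > 0). Therefore mu is NOT absolutely continuous w.r.t. nu.

no


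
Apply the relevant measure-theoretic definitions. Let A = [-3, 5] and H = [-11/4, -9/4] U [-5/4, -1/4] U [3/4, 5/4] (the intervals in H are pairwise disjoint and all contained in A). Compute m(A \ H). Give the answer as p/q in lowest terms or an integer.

The ambient interval has length m(A) = 5 - (-3) = 8.
Since the holes are disjoint and sit inside A, by finite additivity
  m(H) = sum_i (b_i - a_i), and m(A \ H) = m(A) - m(H).
Computing the hole measures:
  m(H_1) = -9/4 - (-11/4) = 1/2.
  m(H_2) = -1/4 - (-5/4) = 1.
  m(H_3) = 5/4 - 3/4 = 1/2.
Summed: m(H) = 1/2 + 1 + 1/2 = 2.
So m(A \ H) = 8 - 2 = 6.

6


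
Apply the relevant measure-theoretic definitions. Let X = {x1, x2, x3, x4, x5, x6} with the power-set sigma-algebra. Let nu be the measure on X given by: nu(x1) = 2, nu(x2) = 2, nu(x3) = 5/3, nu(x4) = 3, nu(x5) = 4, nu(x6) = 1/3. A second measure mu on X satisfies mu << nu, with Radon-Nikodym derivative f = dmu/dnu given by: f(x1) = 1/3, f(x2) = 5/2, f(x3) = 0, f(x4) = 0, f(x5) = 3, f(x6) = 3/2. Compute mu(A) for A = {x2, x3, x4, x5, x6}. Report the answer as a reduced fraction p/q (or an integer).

By the defining property of the Radon-Nikodym derivative, for every measurable set A,
  mu(A) = integral_A f dnu.
Since nu is a discrete measure concentrated on the atoms of X, the integral over A reduces to the sum
  mu(A) = sum_{x in A} f(x) * nu({x}).
Computing each term:
  x2: f(x2) * nu(x2) = 5/2 * 2 = 5.
  x3: f(x3) * nu(x3) = 0 * 5/3 = 0.
  x4: f(x4) * nu(x4) = 0 * 3 = 0.
  x5: f(x5) * nu(x5) = 3 * 4 = 12.
  x6: f(x6) * nu(x6) = 3/2 * 1/3 = 1/2.
Summing: mu(A) = 5 + 0 + 0 + 12 + 1/2 = 35/2.

35/2


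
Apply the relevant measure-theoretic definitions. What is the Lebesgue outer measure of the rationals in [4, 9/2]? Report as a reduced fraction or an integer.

Q cap [4, 9/2] is countable; list its elements as q_1, q_2, ... . Fix eps > 0 and cover the k-th point by an interval of length eps * 2^(-k). The cover has total length eps * sum_{k>=1} 2^(-k) = eps, so by definition of outer measure m*(Q cap [4, 9/2]) <= eps. Since eps was arbitrary and m* >= 0, the outer measure is 0.

0


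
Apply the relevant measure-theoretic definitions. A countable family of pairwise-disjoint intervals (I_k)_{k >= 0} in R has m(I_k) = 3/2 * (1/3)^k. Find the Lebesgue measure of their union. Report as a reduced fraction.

By countable additivity of the Lebesgue measure on pairwise disjoint measurable sets,
  m(union_{k >= 0} I_k) = sum_{k >= 0} m(I_k) = sum_{k >= 0} a * r^k,
  with a = 3/2 and r = 1/3.
Since 0 < r = 1/3 < 1, the geometric series converges:
  sum_{k >= 0} a * r^k = a / (1 - r).
  = 3/2 / (1 - 1/3)
  = 3/2 / (2/3)
  = 9/4.

9/4


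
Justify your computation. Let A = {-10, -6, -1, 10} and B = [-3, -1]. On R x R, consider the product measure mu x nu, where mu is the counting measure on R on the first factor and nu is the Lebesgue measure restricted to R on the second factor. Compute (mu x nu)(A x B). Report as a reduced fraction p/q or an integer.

For a measurable rectangle A x B, the product measure satisfies
  (mu x nu)(A x B) = mu(A) * nu(B).
  mu(A) = 4.
  nu(B) = 2.
  (mu x nu)(A x B) = 4 * 2 = 8.

8


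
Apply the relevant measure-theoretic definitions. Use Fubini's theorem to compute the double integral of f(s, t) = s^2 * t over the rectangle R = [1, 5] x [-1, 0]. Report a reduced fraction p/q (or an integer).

f(s, t) is a tensor product of a function of s and a function of t, and both factors are bounded continuous (hence Lebesgue integrable) on the rectangle, so Fubini's theorem applies:
  integral_R f d(m x m) = (integral_a1^b1 s^2 ds) * (integral_a2^b2 t dt).
Inner integral in s: integral_{1}^{5} s^2 ds = (5^3 - 1^3)/3
  = 124/3.
Inner integral in t: integral_{-1}^{0} t dt = (0^2 - (-1)^2)/2
  = -1/2.
Product: (124/3) * (-1/2) = -62/3.

-62/3


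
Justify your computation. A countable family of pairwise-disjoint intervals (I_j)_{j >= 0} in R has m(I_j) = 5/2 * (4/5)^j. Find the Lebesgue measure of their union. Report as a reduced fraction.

By countable additivity of the Lebesgue measure on pairwise disjoint measurable sets,
  m(union_{j >= 0} I_j) = sum_{j >= 0} m(I_j) = sum_{j >= 0} a * r^j,
  with a = 5/2 and r = 4/5.
Since 0 < r = 4/5 < 1, the geometric series converges:
  sum_{j >= 0} a * r^j = a / (1 - r).
  = 5/2 / (1 - 4/5)
  = 5/2 / (1/5)
  = 25/2.

25/2


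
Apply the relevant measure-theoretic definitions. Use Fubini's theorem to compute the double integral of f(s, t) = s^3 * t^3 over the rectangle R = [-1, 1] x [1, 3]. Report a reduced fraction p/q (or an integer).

f(s, t) is a tensor product of a function of s and a function of t, and both factors are bounded continuous (hence Lebesgue integrable) on the rectangle, so Fubini's theorem applies:
  integral_R f d(m x m) = (integral_a1^b1 s^3 ds) * (integral_a2^b2 t^3 dt).
Inner integral in s: integral_{-1}^{1} s^3 ds = (1^4 - (-1)^4)/4
  = 0.
Inner integral in t: integral_{1}^{3} t^3 dt = (3^4 - 1^4)/4
  = 20.
Product: (0) * (20) = 0.

0


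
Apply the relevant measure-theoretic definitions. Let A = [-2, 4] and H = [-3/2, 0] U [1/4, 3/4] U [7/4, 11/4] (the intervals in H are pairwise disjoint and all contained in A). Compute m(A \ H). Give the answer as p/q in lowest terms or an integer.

The ambient interval has length m(A) = 4 - (-2) = 6.
Since the holes are disjoint and sit inside A, by finite additivity
  m(H) = sum_i (b_i - a_i), and m(A \ H) = m(A) - m(H).
Computing the hole measures:
  m(H_1) = 0 - (-3/2) = 3/2.
  m(H_2) = 3/4 - 1/4 = 1/2.
  m(H_3) = 11/4 - 7/4 = 1.
Summed: m(H) = 3/2 + 1/2 + 1 = 3.
So m(A \ H) = 6 - 3 = 3.

3


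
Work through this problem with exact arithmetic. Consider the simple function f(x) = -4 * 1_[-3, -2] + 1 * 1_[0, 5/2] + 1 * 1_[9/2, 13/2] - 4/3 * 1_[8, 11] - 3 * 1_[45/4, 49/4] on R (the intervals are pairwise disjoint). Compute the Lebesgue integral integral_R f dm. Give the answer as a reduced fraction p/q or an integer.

For a simple function f = sum_i c_i * 1_{A_i} with disjoint A_i,
  integral f dm = sum_i c_i * m(A_i).
Lengths of the A_i:
  m(A_1) = -2 - (-3) = 1.
  m(A_2) = 5/2 - 0 = 5/2.
  m(A_3) = 13/2 - 9/2 = 2.
  m(A_4) = 11 - 8 = 3.
  m(A_5) = 49/4 - 45/4 = 1.
Contributions c_i * m(A_i):
  (-4) * (1) = -4.
  (1) * (5/2) = 5/2.
  (1) * (2) = 2.
  (-4/3) * (3) = -4.
  (-3) * (1) = -3.
Total: -4 + 5/2 + 2 - 4 - 3 = -13/2.

-13/2


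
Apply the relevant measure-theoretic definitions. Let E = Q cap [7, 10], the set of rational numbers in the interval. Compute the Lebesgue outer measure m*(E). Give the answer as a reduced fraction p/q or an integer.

Q cap [7, 10] is countable; list its elements as q_1, q_2, ... . Fix eps > 0 and cover the k-th point by an interval of length eps * 2^(-k). The cover has total length eps * sum_{k>=1} 2^(-k) = eps, so by definition of outer measure m*(Q cap [7, 10]) <= eps. Since eps was arbitrary and m* >= 0, the outer measure is 0.

0


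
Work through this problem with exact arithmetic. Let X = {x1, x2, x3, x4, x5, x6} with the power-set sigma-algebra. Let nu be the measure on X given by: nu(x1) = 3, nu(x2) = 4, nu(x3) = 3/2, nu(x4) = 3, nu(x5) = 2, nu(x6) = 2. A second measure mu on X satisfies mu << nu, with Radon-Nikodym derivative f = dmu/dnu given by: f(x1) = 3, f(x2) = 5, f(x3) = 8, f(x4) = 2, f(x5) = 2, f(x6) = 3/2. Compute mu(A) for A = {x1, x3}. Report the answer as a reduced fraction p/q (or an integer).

By the defining property of the Radon-Nikodym derivative, for every measurable set A,
  mu(A) = integral_A f dnu.
Since nu is a discrete measure concentrated on the atoms of X, the integral over A reduces to the sum
  mu(A) = sum_{x in A} f(x) * nu({x}).
Computing each term:
  x1: f(x1) * nu(x1) = 3 * 3 = 9.
  x3: f(x3) * nu(x3) = 8 * 3/2 = 12.
Summing: mu(A) = 9 + 12 = 21.

21


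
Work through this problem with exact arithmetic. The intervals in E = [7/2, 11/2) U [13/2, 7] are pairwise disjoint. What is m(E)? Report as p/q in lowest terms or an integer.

For pairwise disjoint intervals, m(union_i I_i) = sum_i m(I_i),
and m is invariant under swapping open/closed endpoints (single points have measure 0).
So m(E) = sum_i (b_i - a_i).
  I_1 has length 11/2 - 7/2 = 2.
  I_2 has length 7 - 13/2 = 1/2.
Summing:
  m(E) = 2 + 1/2 = 5/2.

5/2


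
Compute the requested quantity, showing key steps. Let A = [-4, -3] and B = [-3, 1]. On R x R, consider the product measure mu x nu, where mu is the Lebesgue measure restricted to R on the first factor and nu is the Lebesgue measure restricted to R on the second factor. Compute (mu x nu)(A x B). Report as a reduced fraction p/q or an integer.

For a measurable rectangle A x B, the product measure satisfies
  (mu x nu)(A x B) = mu(A) * nu(B).
  mu(A) = 1.
  nu(B) = 4.
  (mu x nu)(A x B) = 1 * 4 = 4.

4


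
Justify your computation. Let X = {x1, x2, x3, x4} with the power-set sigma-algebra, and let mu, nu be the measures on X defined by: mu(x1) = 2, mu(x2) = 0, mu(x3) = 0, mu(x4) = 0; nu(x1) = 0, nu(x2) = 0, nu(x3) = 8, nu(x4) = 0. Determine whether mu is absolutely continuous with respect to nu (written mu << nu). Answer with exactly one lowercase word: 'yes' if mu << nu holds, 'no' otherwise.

mu << nu means: every nu-null measurable set is also mu-null; equivalently, for every atom x, if nu({x}) = 0 then mu({x}) = 0.
Checking each atom:
  x1: nu = 0, mu = 2 > 0 -> violates mu << nu.
  x2: nu = 0, mu = 0 -> consistent with mu << nu.
  x3: nu = 8 > 0 -> no constraint.
  x4: nu = 0, mu = 0 -> consistent with mu << nu.
The atom(s) x1 violate the condition (nu = 0 but mu > 0). Therefore mu is NOT absolutely continuous w.r.t. nu.

no


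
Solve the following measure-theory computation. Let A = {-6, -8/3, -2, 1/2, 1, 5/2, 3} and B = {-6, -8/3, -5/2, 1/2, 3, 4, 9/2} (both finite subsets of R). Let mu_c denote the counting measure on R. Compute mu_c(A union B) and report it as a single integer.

Counting measure on a finite set equals cardinality. By inclusion-exclusion, |A union B| = |A| + |B| - |A cap B|.
|A| = 7, |B| = 7, |A cap B| = 4.
So mu_c(A union B) = 7 + 7 - 4 = 10.

10


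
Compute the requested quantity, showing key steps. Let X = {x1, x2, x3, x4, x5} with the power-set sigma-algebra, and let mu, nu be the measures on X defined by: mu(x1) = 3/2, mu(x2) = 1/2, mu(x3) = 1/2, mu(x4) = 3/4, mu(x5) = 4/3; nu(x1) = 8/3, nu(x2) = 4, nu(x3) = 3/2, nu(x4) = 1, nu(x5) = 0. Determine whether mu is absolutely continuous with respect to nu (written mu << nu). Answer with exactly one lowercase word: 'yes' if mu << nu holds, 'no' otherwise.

mu << nu means: every nu-null measurable set is also mu-null; equivalently, for every atom x, if nu({x}) = 0 then mu({x}) = 0.
Checking each atom:
  x1: nu = 8/3 > 0 -> no constraint.
  x2: nu = 4 > 0 -> no constraint.
  x3: nu = 3/2 > 0 -> no constraint.
  x4: nu = 1 > 0 -> no constraint.
  x5: nu = 0, mu = 4/3 > 0 -> violates mu << nu.
The atom(s) x5 violate the condition (nu = 0 but mu > 0). Therefore mu is NOT absolutely continuous w.r.t. nu.

no


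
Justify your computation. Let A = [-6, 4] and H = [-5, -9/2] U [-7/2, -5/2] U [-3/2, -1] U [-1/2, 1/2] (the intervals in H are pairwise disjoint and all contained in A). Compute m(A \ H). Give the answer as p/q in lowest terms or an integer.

The ambient interval has length m(A) = 4 - (-6) = 10.
Since the holes are disjoint and sit inside A, by finite additivity
  m(H) = sum_i (b_i - a_i), and m(A \ H) = m(A) - m(H).
Computing the hole measures:
  m(H_1) = -9/2 - (-5) = 1/2.
  m(H_2) = -5/2 - (-7/2) = 1.
  m(H_3) = -1 - (-3/2) = 1/2.
  m(H_4) = 1/2 - (-1/2) = 1.
Summed: m(H) = 1/2 + 1 + 1/2 + 1 = 3.
So m(A \ H) = 10 - 3 = 7.

7


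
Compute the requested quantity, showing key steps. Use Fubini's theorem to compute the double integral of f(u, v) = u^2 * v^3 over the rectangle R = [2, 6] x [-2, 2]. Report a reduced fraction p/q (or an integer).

f(u, v) is a tensor product of a function of u and a function of v, and both factors are bounded continuous (hence Lebesgue integrable) on the rectangle, so Fubini's theorem applies:
  integral_R f d(m x m) = (integral_a1^b1 u^2 du) * (integral_a2^b2 v^3 dv).
Inner integral in u: integral_{2}^{6} u^2 du = (6^3 - 2^3)/3
  = 208/3.
Inner integral in v: integral_{-2}^{2} v^3 dv = (2^4 - (-2)^4)/4
  = 0.
Product: (208/3) * (0) = 0.

0


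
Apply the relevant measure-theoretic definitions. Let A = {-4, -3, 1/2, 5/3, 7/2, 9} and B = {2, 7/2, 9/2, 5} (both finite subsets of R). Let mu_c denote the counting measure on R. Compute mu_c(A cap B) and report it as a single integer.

Counting measure on a finite set equals cardinality. mu_c(A cap B) = |A cap B| (elements appearing in both).
Enumerating the elements of A that also lie in B gives 1 element(s).
So mu_c(A cap B) = 1.

1


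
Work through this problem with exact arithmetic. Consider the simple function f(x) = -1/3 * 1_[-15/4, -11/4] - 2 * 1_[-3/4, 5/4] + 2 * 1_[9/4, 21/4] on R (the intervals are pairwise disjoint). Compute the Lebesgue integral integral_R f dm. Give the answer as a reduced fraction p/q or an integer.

For a simple function f = sum_i c_i * 1_{A_i} with disjoint A_i,
  integral f dm = sum_i c_i * m(A_i).
Lengths of the A_i:
  m(A_1) = -11/4 - (-15/4) = 1.
  m(A_2) = 5/4 - (-3/4) = 2.
  m(A_3) = 21/4 - 9/4 = 3.
Contributions c_i * m(A_i):
  (-1/3) * (1) = -1/3.
  (-2) * (2) = -4.
  (2) * (3) = 6.
Total: -1/3 - 4 + 6 = 5/3.

5/3


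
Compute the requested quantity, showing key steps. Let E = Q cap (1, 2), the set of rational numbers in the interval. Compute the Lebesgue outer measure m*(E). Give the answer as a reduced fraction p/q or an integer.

The set Q cap (1, 2) is countable (a subset of the countable set Q). Lebesgue outer measure of any countable set is 0: each singleton {q} has m*({q}) = 0, and by countable subadditivity m*(union_k {q_k}) <= sum_k m*({q_k}) = sum_k 0 = 0. The reverse inequality m*(E) >= 0 is automatic. So m*(Q cap (1, 2)) = 0.

0


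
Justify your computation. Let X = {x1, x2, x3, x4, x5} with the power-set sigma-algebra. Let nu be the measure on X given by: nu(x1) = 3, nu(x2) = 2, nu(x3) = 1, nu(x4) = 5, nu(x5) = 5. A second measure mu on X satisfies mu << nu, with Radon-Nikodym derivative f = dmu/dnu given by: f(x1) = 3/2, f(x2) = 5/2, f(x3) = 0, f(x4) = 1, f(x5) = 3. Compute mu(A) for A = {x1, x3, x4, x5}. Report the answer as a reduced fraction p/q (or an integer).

By the defining property of the Radon-Nikodym derivative, for every measurable set A,
  mu(A) = integral_A f dnu.
Since nu is a discrete measure concentrated on the atoms of X, the integral over A reduces to the sum
  mu(A) = sum_{x in A} f(x) * nu({x}).
Computing each term:
  x1: f(x1) * nu(x1) = 3/2 * 3 = 9/2.
  x3: f(x3) * nu(x3) = 0 * 1 = 0.
  x4: f(x4) * nu(x4) = 1 * 5 = 5.
  x5: f(x5) * nu(x5) = 3 * 5 = 15.
Summing: mu(A) = 9/2 + 0 + 5 + 15 = 49/2.

49/2


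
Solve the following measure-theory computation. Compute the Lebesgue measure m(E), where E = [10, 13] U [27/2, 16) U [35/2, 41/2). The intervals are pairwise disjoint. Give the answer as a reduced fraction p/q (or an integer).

For pairwise disjoint intervals, m(union_i I_i) = sum_i m(I_i),
and m is invariant under swapping open/closed endpoints (single points have measure 0).
So m(E) = sum_i (b_i - a_i).
  I_1 has length 13 - 10 = 3.
  I_2 has length 16 - 27/2 = 5/2.
  I_3 has length 41/2 - 35/2 = 3.
Summing:
  m(E) = 3 + 5/2 + 3 = 17/2.

17/2


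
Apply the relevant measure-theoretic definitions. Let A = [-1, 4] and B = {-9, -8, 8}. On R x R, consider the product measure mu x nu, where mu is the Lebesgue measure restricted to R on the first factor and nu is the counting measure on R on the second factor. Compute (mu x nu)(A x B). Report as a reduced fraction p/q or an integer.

For a measurable rectangle A x B, the product measure satisfies
  (mu x nu)(A x B) = mu(A) * nu(B).
  mu(A) = 5.
  nu(B) = 3.
  (mu x nu)(A x B) = 5 * 3 = 15.

15


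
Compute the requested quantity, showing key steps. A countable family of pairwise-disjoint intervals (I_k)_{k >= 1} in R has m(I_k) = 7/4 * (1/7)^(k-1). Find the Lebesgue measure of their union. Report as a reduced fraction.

By countable additivity of the Lebesgue measure on pairwise disjoint measurable sets,
  m(union_{k >= 1} I_k) = sum_{k >= 1} m(I_k) = sum_{k >= 1} a * r^(k-1),
  with a = 7/4 and r = 1/7.
Since 0 < r = 1/7 < 1, the geometric series converges:
  sum_{k >= 1} a * r^(k-1) = a / (1 - r).
  = 7/4 / (1 - 1/7)
  = 7/4 / (6/7)
  = 49/24.

49/24


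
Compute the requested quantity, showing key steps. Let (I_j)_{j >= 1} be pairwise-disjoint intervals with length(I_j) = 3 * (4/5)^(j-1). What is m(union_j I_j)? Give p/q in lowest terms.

By countable additivity of the Lebesgue measure on pairwise disjoint measurable sets,
  m(union_{j >= 1} I_j) = sum_{j >= 1} m(I_j) = sum_{j >= 1} a * r^(j-1),
  with a = 3 and r = 4/5.
Since 0 < r = 4/5 < 1, the geometric series converges:
  sum_{j >= 1} a * r^(j-1) = a / (1 - r).
  = 3 / (1 - 4/5)
  = 3 / (1/5)
  = 15.

15


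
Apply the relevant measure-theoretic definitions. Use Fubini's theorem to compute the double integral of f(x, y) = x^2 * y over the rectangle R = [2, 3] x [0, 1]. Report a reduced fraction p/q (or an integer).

f(x, y) is a tensor product of a function of x and a function of y, and both factors are bounded continuous (hence Lebesgue integrable) on the rectangle, so Fubini's theorem applies:
  integral_R f d(m x m) = (integral_a1^b1 x^2 dx) * (integral_a2^b2 y dy).
Inner integral in x: integral_{2}^{3} x^2 dx = (3^3 - 2^3)/3
  = 19/3.
Inner integral in y: integral_{0}^{1} y dy = (1^2 - 0^2)/2
  = 1/2.
Product: (19/3) * (1/2) = 19/6.

19/6


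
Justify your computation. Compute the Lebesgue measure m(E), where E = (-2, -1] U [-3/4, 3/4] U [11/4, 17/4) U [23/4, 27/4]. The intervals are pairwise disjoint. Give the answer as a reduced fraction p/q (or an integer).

For pairwise disjoint intervals, m(union_i I_i) = sum_i m(I_i),
and m is invariant under swapping open/closed endpoints (single points have measure 0).
So m(E) = sum_i (b_i - a_i).
  I_1 has length -1 - (-2) = 1.
  I_2 has length 3/4 - (-3/4) = 3/2.
  I_3 has length 17/4 - 11/4 = 3/2.
  I_4 has length 27/4 - 23/4 = 1.
Summing:
  m(E) = 1 + 3/2 + 3/2 + 1 = 5.

5


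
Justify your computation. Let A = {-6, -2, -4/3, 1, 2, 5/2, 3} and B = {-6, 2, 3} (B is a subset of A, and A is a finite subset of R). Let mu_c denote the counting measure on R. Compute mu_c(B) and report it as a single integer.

Counting measure assigns mu_c(E) = |E| (number of elements) when E is finite.
B has 3 element(s), so mu_c(B) = 3.

3


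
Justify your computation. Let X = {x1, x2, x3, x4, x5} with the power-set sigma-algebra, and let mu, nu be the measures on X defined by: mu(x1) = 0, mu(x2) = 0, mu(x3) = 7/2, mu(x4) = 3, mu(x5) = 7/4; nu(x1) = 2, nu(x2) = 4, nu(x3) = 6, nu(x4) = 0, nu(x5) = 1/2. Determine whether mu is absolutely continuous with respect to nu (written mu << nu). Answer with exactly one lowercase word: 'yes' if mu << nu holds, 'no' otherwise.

mu << nu means: every nu-null measurable set is also mu-null; equivalently, for every atom x, if nu({x}) = 0 then mu({x}) = 0.
Checking each atom:
  x1: nu = 2 > 0 -> no constraint.
  x2: nu = 4 > 0 -> no constraint.
  x3: nu = 6 > 0 -> no constraint.
  x4: nu = 0, mu = 3 > 0 -> violates mu << nu.
  x5: nu = 1/2 > 0 -> no constraint.
The atom(s) x4 violate the condition (nu = 0 but mu > 0). Therefore mu is NOT absolutely continuous w.r.t. nu.

no


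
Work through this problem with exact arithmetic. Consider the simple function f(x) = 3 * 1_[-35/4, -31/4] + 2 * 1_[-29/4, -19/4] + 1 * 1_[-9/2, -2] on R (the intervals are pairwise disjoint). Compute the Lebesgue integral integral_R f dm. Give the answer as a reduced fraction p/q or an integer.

For a simple function f = sum_i c_i * 1_{A_i} with disjoint A_i,
  integral f dm = sum_i c_i * m(A_i).
Lengths of the A_i:
  m(A_1) = -31/4 - (-35/4) = 1.
  m(A_2) = -19/4 - (-29/4) = 5/2.
  m(A_3) = -2 - (-9/2) = 5/2.
Contributions c_i * m(A_i):
  (3) * (1) = 3.
  (2) * (5/2) = 5.
  (1) * (5/2) = 5/2.
Total: 3 + 5 + 5/2 = 21/2.

21/2
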